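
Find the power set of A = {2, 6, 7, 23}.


|A| = 4, so |P(A)| = 2^4 = 16
Enumerate subsets by cardinality (0 to 4):
∅, {2}, {6}, {7}, {23}, {2, 6}, {2, 7}, {2, 23}, {6, 7}, {6, 23}, {7, 23}, {2, 6, 7}, {2, 6, 23}, {2, 7, 23}, {6, 7, 23}, {2, 6, 7, 23}

P(A) has 16 subsets: ∅, {2}, {6}, {7}, {23}, {2, 6}, {2, 7}, {2, 23}, {6, 7}, {6, 23}, {7, 23}, {2, 6, 7}, {2, 6, 23}, {2, 7, 23}, {6, 7, 23}, {2, 6, 7, 23}


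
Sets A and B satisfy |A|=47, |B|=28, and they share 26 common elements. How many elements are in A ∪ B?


|A ∪ B| = |A| + |B| - |A ∩ B|
= 47 + 28 - 26
= 49

|A ∪ B| = 49


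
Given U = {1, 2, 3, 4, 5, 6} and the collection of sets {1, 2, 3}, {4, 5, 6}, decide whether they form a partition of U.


A partition requires: (1) non-empty parts, (2) pairwise disjoint, (3) union = U
Parts: {1, 2, 3}, {4, 5, 6}
Union of parts: {1, 2, 3, 4, 5, 6}
U = {1, 2, 3, 4, 5, 6}
All non-empty? True
Pairwise disjoint? True
Covers U? True

Yes, valid partition


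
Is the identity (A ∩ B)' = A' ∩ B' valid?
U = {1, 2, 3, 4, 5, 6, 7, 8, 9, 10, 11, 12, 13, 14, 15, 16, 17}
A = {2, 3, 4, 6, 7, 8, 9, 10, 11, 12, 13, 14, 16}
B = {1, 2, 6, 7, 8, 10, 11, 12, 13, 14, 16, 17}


LHS: A ∩ B = {2, 6, 7, 8, 10, 11, 12, 13, 14, 16}
(A ∩ B)' = U \ (A ∩ B) = {1, 3, 4, 5, 9, 15, 17}
A' = {1, 5, 15, 17}, B' = {3, 4, 5, 9, 15}
Claimed RHS: A' ∩ B' = {5, 15}
Identity is INVALID: LHS = {1, 3, 4, 5, 9, 15, 17} but the RHS claimed here equals {5, 15}. The correct form is (A ∩ B)' = A' ∪ B'.

Identity is invalid: (A ∩ B)' = {1, 3, 4, 5, 9, 15, 17} but A' ∩ B' = {5, 15}. The correct De Morgan law is (A ∩ B)' = A' ∪ B'.


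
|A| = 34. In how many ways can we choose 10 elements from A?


C(n,k) = n! / (k!(n-k)!)
C(34,10) = 34! / (10!24!)
= 131128140

C(34,10) = 131128140


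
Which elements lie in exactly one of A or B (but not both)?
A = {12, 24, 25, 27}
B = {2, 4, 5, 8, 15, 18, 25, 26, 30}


A △ B = (A \ B) ∪ (B \ A) = elements in exactly one of A or B
A \ B = {12, 24, 27}
B \ A = {2, 4, 5, 8, 15, 18, 26, 30}
A △ B = {2, 4, 5, 8, 12, 15, 18, 24, 26, 27, 30}

A △ B = {2, 4, 5, 8, 12, 15, 18, 24, 26, 27, 30}


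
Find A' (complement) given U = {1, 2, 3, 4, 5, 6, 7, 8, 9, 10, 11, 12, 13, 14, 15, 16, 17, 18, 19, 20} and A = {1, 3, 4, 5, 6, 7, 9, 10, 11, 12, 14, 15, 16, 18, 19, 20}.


Aᶜ = U \ A = elements in U but not in A
U = {1, 2, 3, 4, 5, 6, 7, 8, 9, 10, 11, 12, 13, 14, 15, 16, 17, 18, 19, 20}
A = {1, 3, 4, 5, 6, 7, 9, 10, 11, 12, 14, 15, 16, 18, 19, 20}
Aᶜ = {2, 8, 13, 17}

Aᶜ = {2, 8, 13, 17}


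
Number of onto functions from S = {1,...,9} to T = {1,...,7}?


n = |S| = 9, k = |T| = 7. Surjections via inclusion-exclusion:
S(n,k) = Σ(-1)^i × C(k,i) × (k-i)^n, i=0 to k
i=0: (-1)^0×C(7,0)×7^9 = 40353607
i=1: (-1)^1×C(7,1)×6^9 = -70543872
i=2: (-1)^2×C(7,2)×5^9 = 41015625
i=3: (-1)^3×C(7,3)×4^9 = -9175040
i=4: (-1)^4×C(7,4)×3^9 = 688905
i=5: (-1)^5×C(7,5)×2^9 = -10752
i=6: (-1)^6×C(7,6)×1^9 = 7
i=7: (-1)^7×C(7,7)×0^9 = 0
Total = 2328480

Number of surjections = 2328480


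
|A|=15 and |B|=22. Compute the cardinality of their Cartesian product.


|A × B| = |A| × |B|
= 15 × 22
= 330

|A × B| = 330


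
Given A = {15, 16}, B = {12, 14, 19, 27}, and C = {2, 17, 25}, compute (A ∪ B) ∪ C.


A ∪ B = {12, 14, 15, 16, 19, 27}
(A ∪ B) ∪ C = {2, 12, 14, 15, 16, 17, 19, 25, 27}

A ∪ B ∪ C = {2, 12, 14, 15, 16, 17, 19, 25, 27}


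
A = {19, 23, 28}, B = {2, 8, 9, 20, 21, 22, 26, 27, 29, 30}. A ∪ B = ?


A ∪ B = all elements in A or B (or both)
A = {19, 23, 28}
B = {2, 8, 9, 20, 21, 22, 26, 27, 29, 30}
A ∪ B = {2, 8, 9, 19, 20, 21, 22, 23, 26, 27, 28, 29, 30}

A ∪ B = {2, 8, 9, 19, 20, 21, 22, 23, 26, 27, 28, 29, 30}


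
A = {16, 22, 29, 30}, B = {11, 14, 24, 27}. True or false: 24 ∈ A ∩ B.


A = {16, 22, 29, 30}, B = {11, 14, 24, 27}
A ∩ B = elements in both A and B
A ∩ B = ∅
Checking if 24 ∈ A ∩ B
24 is not in A ∩ B → False

24 ∉ A ∩ B


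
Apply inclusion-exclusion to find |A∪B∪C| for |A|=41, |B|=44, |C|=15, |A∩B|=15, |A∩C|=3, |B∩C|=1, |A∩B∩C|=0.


|A∪B∪C| = |A|+|B|+|C| - |A∩B|-|A∩C|-|B∩C| + |A∩B∩C|
= 41+44+15 - 15-3-1 + 0
= 100 - 19 + 0
= 81

|A ∪ B ∪ C| = 81


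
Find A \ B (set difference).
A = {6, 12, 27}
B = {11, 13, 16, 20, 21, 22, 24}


A \ B = elements in A but not in B
A = {6, 12, 27}
B = {11, 13, 16, 20, 21, 22, 24}
Remove from A any elements in B
A \ B = {6, 12, 27}

A \ B = {6, 12, 27}


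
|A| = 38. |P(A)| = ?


Number of subsets = 2^n
= 2^38
= 274877906944

|P(A)| = 274877906944


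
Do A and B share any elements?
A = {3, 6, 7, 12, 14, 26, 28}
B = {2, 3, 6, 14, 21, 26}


Disjoint means A ∩ B = ∅.
A ∩ B = {3, 6, 14, 26}
A ∩ B ≠ ∅, so A and B are NOT disjoint.

Yes — A and B share the element(s) of A ∩ B = {3, 6, 14, 26}, so they are not disjoint


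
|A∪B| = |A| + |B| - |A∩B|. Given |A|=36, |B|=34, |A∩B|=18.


|A ∪ B| = |A| + |B| - |A ∩ B|
= 36 + 34 - 18
= 52

|A ∪ B| = 52


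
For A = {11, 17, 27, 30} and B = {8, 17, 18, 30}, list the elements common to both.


A ∩ B = elements in both A and B
A = {11, 17, 27, 30}
B = {8, 17, 18, 30}
A ∩ B = {17, 30}

A ∩ B = {17, 30}


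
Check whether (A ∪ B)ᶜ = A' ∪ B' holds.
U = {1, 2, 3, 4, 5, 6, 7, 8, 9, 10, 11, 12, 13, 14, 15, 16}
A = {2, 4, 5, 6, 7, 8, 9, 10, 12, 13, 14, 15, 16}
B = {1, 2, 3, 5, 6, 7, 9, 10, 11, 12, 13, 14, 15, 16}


LHS: A ∪ B = {1, 2, 3, 4, 5, 6, 7, 8, 9, 10, 11, 12, 13, 14, 15, 16}
(A ∪ B)' = U \ (A ∪ B) = ∅
A' = {1, 3, 11}, B' = {4, 8}
Claimed RHS: A' ∪ B' = {1, 3, 4, 8, 11}
Identity is INVALID: LHS = ∅ but the RHS claimed here equals {1, 3, 4, 8, 11}. The correct form is (A ∪ B)' = A' ∩ B'.

Identity is invalid: (A ∪ B)' = ∅ but A' ∪ B' = {1, 3, 4, 8, 11}. The correct De Morgan law is (A ∪ B)' = A' ∩ B'.


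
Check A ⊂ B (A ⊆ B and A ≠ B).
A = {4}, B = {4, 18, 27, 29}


A ⊂ B requires: A ⊆ B AND A ≠ B.
A ⊆ B? Yes
A = B? No
A ⊂ B: Yes (A is a proper subset of B)

Yes, A ⊂ B


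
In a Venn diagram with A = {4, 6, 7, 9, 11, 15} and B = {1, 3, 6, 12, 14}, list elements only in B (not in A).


A = {4, 6, 7, 9, 11, 15}
B = {1, 3, 6, 12, 14}
Region: only in B (not in A)
Elements: {1, 3, 12, 14}

Elements only in B (not in A): {1, 3, 12, 14}


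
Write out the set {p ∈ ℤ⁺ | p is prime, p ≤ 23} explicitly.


Checking each candidate:
Condition: primes ≤ 23
Result = {2, 3, 5, 7, 11, 13, 17, 19, 23}

{2, 3, 5, 7, 11, 13, 17, 19, 23}


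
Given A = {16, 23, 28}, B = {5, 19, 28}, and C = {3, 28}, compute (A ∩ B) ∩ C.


A ∩ B = {28}
(A ∩ B) ∩ C = {28}

A ∩ B ∩ C = {28}


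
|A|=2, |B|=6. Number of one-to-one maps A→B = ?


An injection sends each of |A| = 2 inputs to a distinct output in B.
# injections = |B|·(|B|-1)·…·(|B|-|A|+1) = 6! / (6 - 2)!
= 6 × 5
= 30

Number of injections = 30


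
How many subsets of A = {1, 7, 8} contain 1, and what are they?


A subset of A contains 1 iff the remaining 2 elements form any subset of A \ {1}.
Count: 2^(n-1) = 2^2 = 4
Subsets containing 1: {1}, {1, 7}, {1, 8}, {1, 7, 8}

Subsets containing 1 (4 total): {1}, {1, 7}, {1, 8}, {1, 7, 8}


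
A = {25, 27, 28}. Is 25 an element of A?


A = {25, 27, 28}
Checking if 25 is in A
25 is in A → True

25 ∈ A


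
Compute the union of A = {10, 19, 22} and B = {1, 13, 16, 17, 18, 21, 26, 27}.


A ∪ B = all elements in A or B (or both)
A = {10, 19, 22}
B = {1, 13, 16, 17, 18, 21, 26, 27}
A ∪ B = {1, 10, 13, 16, 17, 18, 19, 21, 22, 26, 27}

A ∪ B = {1, 10, 13, 16, 17, 18, 19, 21, 22, 26, 27}


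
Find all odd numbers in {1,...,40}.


Checking each candidate:
Condition: odd numbers in {1,...,40}
Result = {1, 3, 5, 7, 9, 11, 13, 15, 17, 19, 21, 23, 25, 27, 29, 31, 33, 35, 37, 39}

{1, 3, 5, 7, 9, 11, 13, 15, 17, 19, 21, 23, 25, 27, 29, 31, 33, 35, 37, 39}


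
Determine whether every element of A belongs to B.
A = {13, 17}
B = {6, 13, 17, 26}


A ⊆ B means every element of A is in B.
All elements of A are in B.
So A ⊆ B.

Yes, A ⊆ B


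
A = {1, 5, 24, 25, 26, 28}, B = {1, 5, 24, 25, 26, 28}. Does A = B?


Two sets are equal iff they have exactly the same elements.
A = {1, 5, 24, 25, 26, 28}
B = {1, 5, 24, 25, 26, 28}
Same elements → A = B

Yes, A = B


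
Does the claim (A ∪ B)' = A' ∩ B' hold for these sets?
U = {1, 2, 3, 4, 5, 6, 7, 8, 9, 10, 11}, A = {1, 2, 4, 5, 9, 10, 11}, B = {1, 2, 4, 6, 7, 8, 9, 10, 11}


LHS: A ∪ B = {1, 2, 4, 5, 6, 7, 8, 9, 10, 11}
(A ∪ B)' = U \ (A ∪ B) = {3}
A' = {3, 6, 7, 8}, B' = {3, 5}
Claimed RHS: A' ∩ B' = {3}
Identity is VALID: LHS = RHS = {3} ✓

Identity is valid. (A ∪ B)' = A' ∩ B' = {3}


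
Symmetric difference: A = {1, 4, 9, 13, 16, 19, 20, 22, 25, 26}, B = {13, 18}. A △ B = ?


A △ B = (A \ B) ∪ (B \ A) = elements in exactly one of A or B
A \ B = {1, 4, 9, 16, 19, 20, 22, 25, 26}
B \ A = {18}
A △ B = {1, 4, 9, 16, 18, 19, 20, 22, 25, 26}

A △ B = {1, 4, 9, 16, 18, 19, 20, 22, 25, 26}


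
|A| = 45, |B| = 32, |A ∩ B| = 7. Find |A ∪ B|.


|A ∪ B| = |A| + |B| - |A ∩ B|
= 45 + 32 - 7
= 70

|A ∪ B| = 70


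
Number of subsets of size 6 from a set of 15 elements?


C(n,k) = n! / (k!(n-k)!)
C(15,6) = 15! / (6!9!)
= 5005

C(15,6) = 5005


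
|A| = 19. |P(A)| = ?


Number of subsets = 2^n
= 2^19
= 524288

|P(A)| = 524288


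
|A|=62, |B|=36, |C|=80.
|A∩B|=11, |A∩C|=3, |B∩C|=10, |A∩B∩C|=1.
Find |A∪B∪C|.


|A∪B∪C| = |A|+|B|+|C| - |A∩B|-|A∩C|-|B∩C| + |A∩B∩C|
= 62+36+80 - 11-3-10 + 1
= 178 - 24 + 1
= 155

|A ∪ B ∪ C| = 155


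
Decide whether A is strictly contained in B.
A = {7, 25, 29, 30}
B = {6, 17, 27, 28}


A ⊂ B requires: A ⊆ B AND A ≠ B.
A ⊆ B? No
A ⊄ B, so A is not a proper subset.

No, A is not a proper subset of B


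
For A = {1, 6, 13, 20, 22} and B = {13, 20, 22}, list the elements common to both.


A ∩ B = elements in both A and B
A = {1, 6, 13, 20, 22}
B = {13, 20, 22}
A ∩ B = {13, 20, 22}

A ∩ B = {13, 20, 22}


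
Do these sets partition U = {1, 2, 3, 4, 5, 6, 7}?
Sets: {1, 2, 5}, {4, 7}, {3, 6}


A partition requires: (1) non-empty parts, (2) pairwise disjoint, (3) union = U
Parts: {1, 2, 5}, {4, 7}, {3, 6}
Union of parts: {1, 2, 3, 4, 5, 6, 7}
U = {1, 2, 3, 4, 5, 6, 7}
All non-empty? True
Pairwise disjoint? True
Covers U? True

Yes, valid partition


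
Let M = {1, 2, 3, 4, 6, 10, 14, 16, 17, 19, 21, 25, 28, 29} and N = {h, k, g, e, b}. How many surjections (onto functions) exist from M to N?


n = |M| = 14, k = |N| = 5. Surjections via inclusion-exclusion:
S(n,k) = Σ(-1)^i × C(k,i) × (k-i)^n, i=0 to k
i=0: (-1)^0×C(5,0)×5^14 = 6103515625
i=1: (-1)^1×C(5,1)×4^14 = -1342177280
i=2: (-1)^2×C(5,2)×3^14 = 47829690
i=3: (-1)^3×C(5,3)×2^14 = -163840
i=4: (-1)^4×C(5,4)×1^14 = 5
i=5: (-1)^5×C(5,5)×0^14 = 0
Total = 4809004200

Number of surjections = 4809004200


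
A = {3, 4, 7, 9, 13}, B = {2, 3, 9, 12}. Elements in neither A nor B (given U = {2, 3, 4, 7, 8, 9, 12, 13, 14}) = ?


A = {3, 4, 7, 9, 13}
B = {2, 3, 9, 12}
Region: in neither A nor B (given U = {2, 3, 4, 7, 8, 9, 12, 13, 14})
Elements: {8, 14}

Elements in neither A nor B (given U = {2, 3, 4, 7, 8, 9, 12, 13, 14}): {8, 14}


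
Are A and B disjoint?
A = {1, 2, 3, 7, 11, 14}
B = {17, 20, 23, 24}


Disjoint means A ∩ B = ∅.
A ∩ B = ∅
A ∩ B = ∅, so A and B are disjoint.

Yes, A and B are disjoint


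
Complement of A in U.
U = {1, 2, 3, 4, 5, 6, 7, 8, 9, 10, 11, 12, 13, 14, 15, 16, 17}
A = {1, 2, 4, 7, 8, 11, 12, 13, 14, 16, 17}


Aᶜ = U \ A = elements in U but not in A
U = {1, 2, 3, 4, 5, 6, 7, 8, 9, 10, 11, 12, 13, 14, 15, 16, 17}
A = {1, 2, 4, 7, 8, 11, 12, 13, 14, 16, 17}
Aᶜ = {3, 5, 6, 9, 10, 15}

Aᶜ = {3, 5, 6, 9, 10, 15}


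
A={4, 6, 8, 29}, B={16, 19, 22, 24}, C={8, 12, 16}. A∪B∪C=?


A ∪ B = {4, 6, 8, 16, 19, 22, 24, 29}
(A ∪ B) ∪ C = {4, 6, 8, 12, 16, 19, 22, 24, 29}

A ∪ B ∪ C = {4, 6, 8, 12, 16, 19, 22, 24, 29}


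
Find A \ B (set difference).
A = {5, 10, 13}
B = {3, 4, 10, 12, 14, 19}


A \ B = elements in A but not in B
A = {5, 10, 13}
B = {3, 4, 10, 12, 14, 19}
Remove from A any elements in B
A \ B = {5, 13}

A \ B = {5, 13}


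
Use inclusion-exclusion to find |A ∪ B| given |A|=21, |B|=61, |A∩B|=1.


|A ∪ B| = |A| + |B| - |A ∩ B|
= 21 + 61 - 1
= 81

|A ∪ B| = 81


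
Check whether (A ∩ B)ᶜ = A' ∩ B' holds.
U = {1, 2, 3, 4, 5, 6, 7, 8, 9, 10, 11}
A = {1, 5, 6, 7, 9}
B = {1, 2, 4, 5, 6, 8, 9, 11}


LHS: A ∩ B = {1, 5, 6, 9}
(A ∩ B)' = U \ (A ∩ B) = {2, 3, 4, 7, 8, 10, 11}
A' = {2, 3, 4, 8, 10, 11}, B' = {3, 7, 10}
Claimed RHS: A' ∩ B' = {3, 10}
Identity is INVALID: LHS = {2, 3, 4, 7, 8, 10, 11} but the RHS claimed here equals {3, 10}. The correct form is (A ∩ B)' = A' ∪ B'.

Identity is invalid: (A ∩ B)' = {2, 3, 4, 7, 8, 10, 11} but A' ∩ B' = {3, 10}. The correct De Morgan law is (A ∩ B)' = A' ∪ B'.


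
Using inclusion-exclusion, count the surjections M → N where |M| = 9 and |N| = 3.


n = |M| = 9, k = |N| = 3. Surjections via inclusion-exclusion:
S(n,k) = Σ(-1)^i × C(k,i) × (k-i)^n, i=0 to k
i=0: (-1)^0×C(3,0)×3^9 = 19683
i=1: (-1)^1×C(3,1)×2^9 = -1536
i=2: (-1)^2×C(3,2)×1^9 = 3
i=3: (-1)^3×C(3,3)×0^9 = 0
Total = 18150

Number of surjections = 18150


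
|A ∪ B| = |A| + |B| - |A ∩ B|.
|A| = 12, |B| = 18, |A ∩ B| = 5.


|A ∪ B| = |A| + |B| - |A ∩ B|
= 12 + 18 - 5
= 25

|A ∪ B| = 25


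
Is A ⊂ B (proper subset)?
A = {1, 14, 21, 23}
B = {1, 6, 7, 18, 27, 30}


A ⊂ B requires: A ⊆ B AND A ≠ B.
A ⊆ B? No
A ⊄ B, so A is not a proper subset.

No, A is not a proper subset of B


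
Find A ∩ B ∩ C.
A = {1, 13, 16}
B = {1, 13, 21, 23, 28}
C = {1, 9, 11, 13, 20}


A ∩ B = {1, 13}
(A ∩ B) ∩ C = {1, 13}

A ∩ B ∩ C = {1, 13}


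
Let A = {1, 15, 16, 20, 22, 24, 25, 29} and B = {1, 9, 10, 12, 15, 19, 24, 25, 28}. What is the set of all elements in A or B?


A ∪ B = all elements in A or B (or both)
A = {1, 15, 16, 20, 22, 24, 25, 29}
B = {1, 9, 10, 12, 15, 19, 24, 25, 28}
A ∪ B = {1, 9, 10, 12, 15, 16, 19, 20, 22, 24, 25, 28, 29}

A ∪ B = {1, 9, 10, 12, 15, 16, 19, 20, 22, 24, 25, 28, 29}


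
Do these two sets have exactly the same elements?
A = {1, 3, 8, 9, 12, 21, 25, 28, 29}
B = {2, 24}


Two sets are equal iff they have exactly the same elements.
A = {1, 3, 8, 9, 12, 21, 25, 28, 29}
B = {2, 24}
Differences: {1, 2, 3, 8, 9, 12, 21, 24, 25, 28, 29}
A ≠ B

No, A ≠ B


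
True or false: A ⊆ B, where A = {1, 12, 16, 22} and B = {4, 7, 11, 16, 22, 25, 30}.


A ⊆ B means every element of A is in B.
Elements in A not in B: {1, 12}
So A ⊄ B.

No, A ⊄ B


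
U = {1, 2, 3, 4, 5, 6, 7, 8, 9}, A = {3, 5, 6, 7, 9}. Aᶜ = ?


Aᶜ = U \ A = elements in U but not in A
U = {1, 2, 3, 4, 5, 6, 7, 8, 9}
A = {3, 5, 6, 7, 9}
Aᶜ = {1, 2, 4, 8}

Aᶜ = {1, 2, 4, 8}


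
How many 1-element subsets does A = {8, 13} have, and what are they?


|A| = 2, so A has C(2,1) = 2 subsets of size 1.
Enumerate by choosing 1 elements from A at a time:
{8}, {13}

1-element subsets (2 total): {8}, {13}


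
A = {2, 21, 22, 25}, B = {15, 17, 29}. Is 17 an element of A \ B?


A = {2, 21, 22, 25}, B = {15, 17, 29}
A \ B = elements in A but not in B
A \ B = {2, 21, 22, 25}
Checking if 17 ∈ A \ B
17 is not in A \ B → False

17 ∉ A \ B


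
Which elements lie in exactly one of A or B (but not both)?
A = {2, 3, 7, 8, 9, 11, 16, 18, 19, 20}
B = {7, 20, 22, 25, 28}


A △ B = (A \ B) ∪ (B \ A) = elements in exactly one of A or B
A \ B = {2, 3, 8, 9, 11, 16, 18, 19}
B \ A = {22, 25, 28}
A △ B = {2, 3, 8, 9, 11, 16, 18, 19, 22, 25, 28}

A △ B = {2, 3, 8, 9, 11, 16, 18, 19, 22, 25, 28}


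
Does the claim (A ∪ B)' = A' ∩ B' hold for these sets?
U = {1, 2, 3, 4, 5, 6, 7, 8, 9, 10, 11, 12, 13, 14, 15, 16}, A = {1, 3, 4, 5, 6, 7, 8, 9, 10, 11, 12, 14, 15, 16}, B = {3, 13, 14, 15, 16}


LHS: A ∪ B = {1, 3, 4, 5, 6, 7, 8, 9, 10, 11, 12, 13, 14, 15, 16}
(A ∪ B)' = U \ (A ∪ B) = {2}
A' = {2, 13}, B' = {1, 2, 4, 5, 6, 7, 8, 9, 10, 11, 12}
Claimed RHS: A' ∩ B' = {2}
Identity is VALID: LHS = RHS = {2} ✓

Identity is valid. (A ∪ B)' = A' ∩ B' = {2}


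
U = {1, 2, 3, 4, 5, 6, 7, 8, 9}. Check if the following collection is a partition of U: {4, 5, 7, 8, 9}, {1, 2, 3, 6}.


A partition requires: (1) non-empty parts, (2) pairwise disjoint, (3) union = U
Parts: {4, 5, 7, 8, 9}, {1, 2, 3, 6}
Union of parts: {1, 2, 3, 4, 5, 6, 7, 8, 9}
U = {1, 2, 3, 4, 5, 6, 7, 8, 9}
All non-empty? True
Pairwise disjoint? True
Covers U? True

Yes, valid partition


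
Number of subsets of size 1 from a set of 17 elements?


C(n,k) = n! / (k!(n-k)!)
C(17,1) = 17! / (1!16!)
= 17

C(17,1) = 17


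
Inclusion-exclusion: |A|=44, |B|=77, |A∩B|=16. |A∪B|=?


|A ∪ B| = |A| + |B| - |A ∩ B|
= 44 + 77 - 16
= 105

|A ∪ B| = 105


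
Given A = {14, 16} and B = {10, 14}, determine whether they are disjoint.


Disjoint means A ∩ B = ∅.
A ∩ B = {14}
A ∩ B ≠ ∅, so A and B are NOT disjoint.

No, A and B are not disjoint (A ∩ B = {14})


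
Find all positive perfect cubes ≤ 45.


Checking each candidate:
Condition: positive perfect cubes ≤ 45
Result = {1, 8, 27}

{1, 8, 27}


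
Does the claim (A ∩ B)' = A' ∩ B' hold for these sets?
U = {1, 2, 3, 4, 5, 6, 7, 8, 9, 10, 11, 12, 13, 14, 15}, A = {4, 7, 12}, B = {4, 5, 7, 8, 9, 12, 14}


LHS: A ∩ B = {4, 7, 12}
(A ∩ B)' = U \ (A ∩ B) = {1, 2, 3, 5, 6, 8, 9, 10, 11, 13, 14, 15}
A' = {1, 2, 3, 5, 6, 8, 9, 10, 11, 13, 14, 15}, B' = {1, 2, 3, 6, 10, 11, 13, 15}
Claimed RHS: A' ∩ B' = {1, 2, 3, 6, 10, 11, 13, 15}
Identity is INVALID: LHS = {1, 2, 3, 5, 6, 8, 9, 10, 11, 13, 14, 15} but the RHS claimed here equals {1, 2, 3, 6, 10, 11, 13, 15}. The correct form is (A ∩ B)' = A' ∪ B'.

Identity is invalid: (A ∩ B)' = {1, 2, 3, 5, 6, 8, 9, 10, 11, 13, 14, 15} but A' ∩ B' = {1, 2, 3, 6, 10, 11, 13, 15}. The correct De Morgan law is (A ∩ B)' = A' ∪ B'.


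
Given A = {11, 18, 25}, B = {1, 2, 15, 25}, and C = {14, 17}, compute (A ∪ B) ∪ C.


A ∪ B = {1, 2, 11, 15, 18, 25}
(A ∪ B) ∪ C = {1, 2, 11, 14, 15, 17, 18, 25}

A ∪ B ∪ C = {1, 2, 11, 14, 15, 17, 18, 25}


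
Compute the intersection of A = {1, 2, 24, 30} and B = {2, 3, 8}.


A ∩ B = elements in both A and B
A = {1, 2, 24, 30}
B = {2, 3, 8}
A ∩ B = {2}

A ∩ B = {2}


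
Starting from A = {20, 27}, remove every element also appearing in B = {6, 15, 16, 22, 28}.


A \ B = elements in A but not in B
A = {20, 27}
B = {6, 15, 16, 22, 28}
Remove from A any elements in B
A \ B = {20, 27}

A \ B = {20, 27}


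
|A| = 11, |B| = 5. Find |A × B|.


|A × B| = |A| × |B|
= 11 × 5
= 55

|A × B| = 55


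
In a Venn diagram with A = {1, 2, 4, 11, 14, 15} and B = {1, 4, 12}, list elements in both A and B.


A = {1, 2, 4, 11, 14, 15}
B = {1, 4, 12}
Region: in both A and B
Elements: {1, 4}

Elements in both A and B: {1, 4}


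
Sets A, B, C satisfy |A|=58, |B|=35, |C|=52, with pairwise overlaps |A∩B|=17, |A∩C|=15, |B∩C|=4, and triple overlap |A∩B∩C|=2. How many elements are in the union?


|A∪B∪C| = |A|+|B|+|C| - |A∩B|-|A∩C|-|B∩C| + |A∩B∩C|
= 58+35+52 - 17-15-4 + 2
= 145 - 36 + 2
= 111

|A ∪ B ∪ C| = 111


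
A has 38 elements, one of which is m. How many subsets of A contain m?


Subsets of A containing m correspond to subsets of A \ {m}, which has 37 elements.
Count = 2^(n-1) = 2^37
= 137438953472

Number of subsets containing m = 137438953472


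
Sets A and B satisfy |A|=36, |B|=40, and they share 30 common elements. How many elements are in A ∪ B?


|A ∪ B| = |A| + |B| - |A ∩ B|
= 36 + 40 - 30
= 46

|A ∪ B| = 46


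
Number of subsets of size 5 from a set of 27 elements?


C(n,k) = n! / (k!(n-k)!)
C(27,5) = 27! / (5!22!)
= 80730

C(27,5) = 80730


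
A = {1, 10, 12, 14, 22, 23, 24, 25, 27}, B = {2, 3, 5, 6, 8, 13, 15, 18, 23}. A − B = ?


A \ B = elements in A but not in B
A = {1, 10, 12, 14, 22, 23, 24, 25, 27}
B = {2, 3, 5, 6, 8, 13, 15, 18, 23}
Remove from A any elements in B
A \ B = {1, 10, 12, 14, 22, 24, 25, 27}

A \ B = {1, 10, 12, 14, 22, 24, 25, 27}


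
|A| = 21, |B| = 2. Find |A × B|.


|A × B| = |A| × |B|
= 21 × 2
= 42

|A × B| = 42


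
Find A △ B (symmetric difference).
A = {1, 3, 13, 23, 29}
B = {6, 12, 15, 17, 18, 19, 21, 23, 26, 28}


A △ B = (A \ B) ∪ (B \ A) = elements in exactly one of A or B
A \ B = {1, 3, 13, 29}
B \ A = {6, 12, 15, 17, 18, 19, 21, 26, 28}
A △ B = {1, 3, 6, 12, 13, 15, 17, 18, 19, 21, 26, 28, 29}

A △ B = {1, 3, 6, 12, 13, 15, 17, 18, 19, 21, 26, 28, 29}


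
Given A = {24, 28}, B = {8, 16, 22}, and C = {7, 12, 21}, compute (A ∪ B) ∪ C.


A ∪ B = {8, 16, 22, 24, 28}
(A ∪ B) ∪ C = {7, 8, 12, 16, 21, 22, 24, 28}

A ∪ B ∪ C = {7, 8, 12, 16, 21, 22, 24, 28}


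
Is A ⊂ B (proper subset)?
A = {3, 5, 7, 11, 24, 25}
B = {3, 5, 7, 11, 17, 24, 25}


A ⊂ B requires: A ⊆ B AND A ≠ B.
A ⊆ B? Yes
A = B? No
A ⊂ B: Yes (A is a proper subset of B)

Yes, A ⊂ B


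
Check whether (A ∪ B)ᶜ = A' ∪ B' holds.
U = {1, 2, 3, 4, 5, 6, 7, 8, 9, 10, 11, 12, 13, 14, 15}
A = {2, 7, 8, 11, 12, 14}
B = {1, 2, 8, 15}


LHS: A ∪ B = {1, 2, 7, 8, 11, 12, 14, 15}
(A ∪ B)' = U \ (A ∪ B) = {3, 4, 5, 6, 9, 10, 13}
A' = {1, 3, 4, 5, 6, 9, 10, 13, 15}, B' = {3, 4, 5, 6, 7, 9, 10, 11, 12, 13, 14}
Claimed RHS: A' ∪ B' = {1, 3, 4, 5, 6, 7, 9, 10, 11, 12, 13, 14, 15}
Identity is INVALID: LHS = {3, 4, 5, 6, 9, 10, 13} but the RHS claimed here equals {1, 3, 4, 5, 6, 7, 9, 10, 11, 12, 13, 14, 15}. The correct form is (A ∪ B)' = A' ∩ B'.

Identity is invalid: (A ∪ B)' = {3, 4, 5, 6, 9, 10, 13} but A' ∪ B' = {1, 3, 4, 5, 6, 7, 9, 10, 11, 12, 13, 14, 15}. The correct De Morgan law is (A ∪ B)' = A' ∩ B'.


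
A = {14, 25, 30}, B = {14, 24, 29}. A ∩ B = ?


A ∩ B = elements in both A and B
A = {14, 25, 30}
B = {14, 24, 29}
A ∩ B = {14}

A ∩ B = {14}


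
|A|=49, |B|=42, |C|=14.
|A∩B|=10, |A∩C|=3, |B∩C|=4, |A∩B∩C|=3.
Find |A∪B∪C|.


|A∪B∪C| = |A|+|B|+|C| - |A∩B|-|A∩C|-|B∩C| + |A∩B∩C|
= 49+42+14 - 10-3-4 + 3
= 105 - 17 + 3
= 91

|A ∪ B ∪ C| = 91


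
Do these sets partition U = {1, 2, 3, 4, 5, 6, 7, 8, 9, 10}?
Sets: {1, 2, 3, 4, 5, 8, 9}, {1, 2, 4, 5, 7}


A partition requires: (1) non-empty parts, (2) pairwise disjoint, (3) union = U
Parts: {1, 2, 3, 4, 5, 8, 9}, {1, 2, 4, 5, 7}
Union of parts: {1, 2, 3, 4, 5, 7, 8, 9}
U = {1, 2, 3, 4, 5, 6, 7, 8, 9, 10}
All non-empty? True
Pairwise disjoint? False
Covers U? False

No, not a valid partition


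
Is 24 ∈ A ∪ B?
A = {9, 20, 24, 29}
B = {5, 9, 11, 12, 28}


A = {9, 20, 24, 29}, B = {5, 9, 11, 12, 28}
A ∪ B = all elements in A or B
A ∪ B = {5, 9, 11, 12, 20, 24, 28, 29}
Checking if 24 ∈ A ∪ B
24 is in A ∪ B → True

24 ∈ A ∪ B


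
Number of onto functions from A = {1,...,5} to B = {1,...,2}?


n = |A| = 5, k = |B| = 2. Surjections via inclusion-exclusion:
S(n,k) = Σ(-1)^i × C(k,i) × (k-i)^n, i=0 to k
i=0: (-1)^0×C(2,0)×2^5 = 32
i=1: (-1)^1×C(2,1)×1^5 = -2
i=2: (-1)^2×C(2,2)×0^5 = 0
Total = 30

Number of surjections = 30


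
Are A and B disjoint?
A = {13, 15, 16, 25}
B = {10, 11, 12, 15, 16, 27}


Disjoint means A ∩ B = ∅.
A ∩ B = {15, 16}
A ∩ B ≠ ∅, so A and B are NOT disjoint.

No, A and B are not disjoint (A ∩ B = {15, 16})


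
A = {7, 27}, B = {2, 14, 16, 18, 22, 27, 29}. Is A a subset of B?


A ⊆ B means every element of A is in B.
Elements in A not in B: {7}
So A ⊄ B.

No, A ⊄ B


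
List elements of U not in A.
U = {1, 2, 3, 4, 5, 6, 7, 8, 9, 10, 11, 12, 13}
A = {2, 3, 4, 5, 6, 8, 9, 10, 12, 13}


Aᶜ = U \ A = elements in U but not in A
U = {1, 2, 3, 4, 5, 6, 7, 8, 9, 10, 11, 12, 13}
A = {2, 3, 4, 5, 6, 8, 9, 10, 12, 13}
Aᶜ = {1, 7, 11}

Aᶜ = {1, 7, 11}


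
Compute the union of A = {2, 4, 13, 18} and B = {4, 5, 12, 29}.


A ∪ B = all elements in A or B (or both)
A = {2, 4, 13, 18}
B = {4, 5, 12, 29}
A ∪ B = {2, 4, 5, 12, 13, 18, 29}

A ∪ B = {2, 4, 5, 12, 13, 18, 29}


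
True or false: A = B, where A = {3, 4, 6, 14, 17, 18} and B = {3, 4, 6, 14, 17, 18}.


Two sets are equal iff they have exactly the same elements.
A = {3, 4, 6, 14, 17, 18}
B = {3, 4, 6, 14, 17, 18}
Same elements → A = B

Yes, A = B


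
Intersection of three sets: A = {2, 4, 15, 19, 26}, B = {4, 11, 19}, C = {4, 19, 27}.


A ∩ B = {4, 19}
(A ∩ B) ∩ C = {4, 19}

A ∩ B ∩ C = {4, 19}


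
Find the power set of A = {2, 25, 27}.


|A| = 3, so |P(A)| = 2^3 = 8
Enumerate subsets by cardinality (0 to 3):
∅, {2}, {25}, {27}, {2, 25}, {2, 27}, {25, 27}, {2, 25, 27}

P(A) has 8 subsets: ∅, {2}, {25}, {27}, {2, 25}, {2, 27}, {25, 27}, {2, 25, 27}


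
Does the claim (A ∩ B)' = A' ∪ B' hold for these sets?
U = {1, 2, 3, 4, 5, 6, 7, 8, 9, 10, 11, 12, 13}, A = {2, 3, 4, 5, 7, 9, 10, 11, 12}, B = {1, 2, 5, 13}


LHS: A ∩ B = {2, 5}
(A ∩ B)' = U \ (A ∩ B) = {1, 3, 4, 6, 7, 8, 9, 10, 11, 12, 13}
A' = {1, 6, 8, 13}, B' = {3, 4, 6, 7, 8, 9, 10, 11, 12}
Claimed RHS: A' ∪ B' = {1, 3, 4, 6, 7, 8, 9, 10, 11, 12, 13}
Identity is VALID: LHS = RHS = {1, 3, 4, 6, 7, 8, 9, 10, 11, 12, 13} ✓

Identity is valid. (A ∩ B)' = A' ∪ B' = {1, 3, 4, 6, 7, 8, 9, 10, 11, 12, 13}


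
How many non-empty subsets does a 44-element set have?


Total subsets = 2^n = 2^44 = 17592186044416
Non-empty subsets exclude the empty set: 2^n - 1
= 17592186044416 - 1
= 17592186044415

Number of non-empty subsets = 17592186044415


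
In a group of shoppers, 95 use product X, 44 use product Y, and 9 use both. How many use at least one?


|A ∪ B| = |A| + |B| - |A ∩ B|
= 95 + 44 - 9
= 130

|A ∪ B| = 130


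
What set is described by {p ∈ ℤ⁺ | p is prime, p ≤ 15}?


Checking each candidate:
Condition: primes ≤ 15
Result = {2, 3, 5, 7, 11, 13}

{2, 3, 5, 7, 11, 13}


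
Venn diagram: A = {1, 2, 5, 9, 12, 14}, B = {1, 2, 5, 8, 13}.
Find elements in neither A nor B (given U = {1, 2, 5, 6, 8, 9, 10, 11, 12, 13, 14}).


A = {1, 2, 5, 9, 12, 14}
B = {1, 2, 5, 8, 13}
Region: in neither A nor B (given U = {1, 2, 5, 6, 8, 9, 10, 11, 12, 13, 14})
Elements: {6, 10, 11}

Elements in neither A nor B (given U = {1, 2, 5, 6, 8, 9, 10, 11, 12, 13, 14}): {6, 10, 11}


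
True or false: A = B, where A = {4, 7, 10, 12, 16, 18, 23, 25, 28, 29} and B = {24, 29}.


Two sets are equal iff they have exactly the same elements.
A = {4, 7, 10, 12, 16, 18, 23, 25, 28, 29}
B = {24, 29}
Differences: {4, 7, 10, 12, 16, 18, 23, 24, 25, 28}
A ≠ B

No, A ≠ B


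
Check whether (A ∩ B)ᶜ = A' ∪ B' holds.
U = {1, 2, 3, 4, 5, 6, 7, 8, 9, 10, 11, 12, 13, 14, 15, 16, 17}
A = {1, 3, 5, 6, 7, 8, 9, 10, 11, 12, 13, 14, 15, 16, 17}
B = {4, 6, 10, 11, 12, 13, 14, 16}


LHS: A ∩ B = {6, 10, 11, 12, 13, 14, 16}
(A ∩ B)' = U \ (A ∩ B) = {1, 2, 3, 4, 5, 7, 8, 9, 15, 17}
A' = {2, 4}, B' = {1, 2, 3, 5, 7, 8, 9, 15, 17}
Claimed RHS: A' ∪ B' = {1, 2, 3, 4, 5, 7, 8, 9, 15, 17}
Identity is VALID: LHS = RHS = {1, 2, 3, 4, 5, 7, 8, 9, 15, 17} ✓

Identity is valid. (A ∩ B)' = A' ∪ B' = {1, 2, 3, 4, 5, 7, 8, 9, 15, 17}


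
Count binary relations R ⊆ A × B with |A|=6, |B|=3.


A relation from A to B is any subset of A × B.
|A × B| = 6 × 3 = 18
# relations = 2^|A × B| = 2^18 = 262144

Number of relations = 262144


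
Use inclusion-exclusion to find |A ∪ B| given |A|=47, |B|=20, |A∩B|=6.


|A ∪ B| = |A| + |B| - |A ∩ B|
= 47 + 20 - 6
= 61

|A ∪ B| = 61


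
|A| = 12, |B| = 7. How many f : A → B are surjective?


n = |A| = 12, k = |B| = 7. Surjections via inclusion-exclusion:
S(n,k) = Σ(-1)^i × C(k,i) × (k-i)^n, i=0 to k
i=0: (-1)^0×C(7,0)×7^12 = 13841287201
i=1: (-1)^1×C(7,1)×6^12 = -15237476352
i=2: (-1)^2×C(7,2)×5^12 = 5126953125
i=3: (-1)^3×C(7,3)×4^12 = -587202560
i=4: (-1)^4×C(7,4)×3^12 = 18600435
i=5: (-1)^5×C(7,5)×2^12 = -86016
i=6: (-1)^6×C(7,6)×1^12 = 7
i=7: (-1)^7×C(7,7)×0^12 = 0
Total = 3162075840

Number of surjections = 3162075840


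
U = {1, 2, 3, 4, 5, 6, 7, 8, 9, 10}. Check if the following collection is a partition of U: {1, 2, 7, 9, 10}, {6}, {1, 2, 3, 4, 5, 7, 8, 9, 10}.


A partition requires: (1) non-empty parts, (2) pairwise disjoint, (3) union = U
Parts: {1, 2, 7, 9, 10}, {6}, {1, 2, 3, 4, 5, 7, 8, 9, 10}
Union of parts: {1, 2, 3, 4, 5, 6, 7, 8, 9, 10}
U = {1, 2, 3, 4, 5, 6, 7, 8, 9, 10}
All non-empty? True
Pairwise disjoint? False
Covers U? True

No, not a valid partition


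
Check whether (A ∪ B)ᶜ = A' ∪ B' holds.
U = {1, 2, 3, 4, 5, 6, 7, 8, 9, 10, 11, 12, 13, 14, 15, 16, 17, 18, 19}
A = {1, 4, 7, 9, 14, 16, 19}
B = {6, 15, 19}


LHS: A ∪ B = {1, 4, 6, 7, 9, 14, 15, 16, 19}
(A ∪ B)' = U \ (A ∪ B) = {2, 3, 5, 8, 10, 11, 12, 13, 17, 18}
A' = {2, 3, 5, 6, 8, 10, 11, 12, 13, 15, 17, 18}, B' = {1, 2, 3, 4, 5, 7, 8, 9, 10, 11, 12, 13, 14, 16, 17, 18}
Claimed RHS: A' ∪ B' = {1, 2, 3, 4, 5, 6, 7, 8, 9, 10, 11, 12, 13, 14, 15, 16, 17, 18}
Identity is INVALID: LHS = {2, 3, 5, 8, 10, 11, 12, 13, 17, 18} but the RHS claimed here equals {1, 2, 3, 4, 5, 6, 7, 8, 9, 10, 11, 12, 13, 14, 15, 16, 17, 18}. The correct form is (A ∪ B)' = A' ∩ B'.

Identity is invalid: (A ∪ B)' = {2, 3, 5, 8, 10, 11, 12, 13, 17, 18} but A' ∪ B' = {1, 2, 3, 4, 5, 6, 7, 8, 9, 10, 11, 12, 13, 14, 15, 16, 17, 18}. The correct De Morgan law is (A ∪ B)' = A' ∩ B'.


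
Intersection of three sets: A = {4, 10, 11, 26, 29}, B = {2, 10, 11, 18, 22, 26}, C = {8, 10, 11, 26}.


A ∩ B = {10, 11, 26}
(A ∩ B) ∩ C = {10, 11, 26}

A ∩ B ∩ C = {10, 11, 26}


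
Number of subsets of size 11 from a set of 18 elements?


C(n,k) = n! / (k!(n-k)!)
C(18,11) = 18! / (11!7!)
= 31824

C(18,11) = 31824


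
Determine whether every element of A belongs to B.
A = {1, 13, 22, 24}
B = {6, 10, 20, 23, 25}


A ⊆ B means every element of A is in B.
Elements in A not in B: {1, 13, 22, 24}
So A ⊄ B.

No, A ⊄ B


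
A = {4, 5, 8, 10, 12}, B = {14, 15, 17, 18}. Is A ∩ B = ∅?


Disjoint means A ∩ B = ∅.
A ∩ B = ∅
A ∩ B = ∅, so A and B are disjoint.

Yes, A and B are disjoint


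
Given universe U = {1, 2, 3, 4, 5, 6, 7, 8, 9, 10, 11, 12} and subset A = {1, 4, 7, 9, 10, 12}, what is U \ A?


Aᶜ = U \ A = elements in U but not in A
U = {1, 2, 3, 4, 5, 6, 7, 8, 9, 10, 11, 12}
A = {1, 4, 7, 9, 10, 12}
Aᶜ = {2, 3, 5, 6, 8, 11}

Aᶜ = {2, 3, 5, 6, 8, 11}


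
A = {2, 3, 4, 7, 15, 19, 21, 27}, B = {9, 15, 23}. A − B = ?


A \ B = elements in A but not in B
A = {2, 3, 4, 7, 15, 19, 21, 27}
B = {9, 15, 23}
Remove from A any elements in B
A \ B = {2, 3, 4, 7, 19, 21, 27}

A \ B = {2, 3, 4, 7, 19, 21, 27}


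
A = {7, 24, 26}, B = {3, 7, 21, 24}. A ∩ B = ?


A ∩ B = elements in both A and B
A = {7, 24, 26}
B = {3, 7, 21, 24}
A ∩ B = {7, 24}

A ∩ B = {7, 24}


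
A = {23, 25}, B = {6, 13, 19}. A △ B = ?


A △ B = (A \ B) ∪ (B \ A) = elements in exactly one of A or B
A \ B = {23, 25}
B \ A = {6, 13, 19}
A △ B = {6, 13, 19, 23, 25}

A △ B = {6, 13, 19, 23, 25}


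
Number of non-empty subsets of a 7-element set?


Total subsets = 2^n = 2^7 = 128
Non-empty subsets exclude the empty set: 2^n - 1
= 128 - 1
= 127

Number of non-empty subsets = 127


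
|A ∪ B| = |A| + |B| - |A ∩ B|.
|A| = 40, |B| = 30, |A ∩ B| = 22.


|A ∪ B| = |A| + |B| - |A ∩ B|
= 40 + 30 - 22
= 48

|A ∪ B| = 48


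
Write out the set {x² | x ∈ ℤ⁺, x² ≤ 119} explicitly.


Checking each candidate:
Condition: positive perfect squares ≤ 119
Result = {1, 4, 9, 16, 25, 36, 49, 64, 81, 100}

{1, 4, 9, 16, 25, 36, 49, 64, 81, 100}


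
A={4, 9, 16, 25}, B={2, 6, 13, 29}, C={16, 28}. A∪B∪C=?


A ∪ B = {2, 4, 6, 9, 13, 16, 25, 29}
(A ∪ B) ∪ C = {2, 4, 6, 9, 13, 16, 25, 28, 29}

A ∪ B ∪ C = {2, 4, 6, 9, 13, 16, 25, 28, 29}


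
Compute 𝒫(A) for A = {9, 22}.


|A| = 2, so |P(A)| = 2^2 = 4
Enumerate subsets by cardinality (0 to 2):
∅, {9}, {22}, {9, 22}

P(A) has 4 subsets: ∅, {9}, {22}, {9, 22}


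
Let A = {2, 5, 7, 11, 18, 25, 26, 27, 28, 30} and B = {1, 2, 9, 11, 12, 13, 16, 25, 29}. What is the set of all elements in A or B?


A ∪ B = all elements in A or B (or both)
A = {2, 5, 7, 11, 18, 25, 26, 27, 28, 30}
B = {1, 2, 9, 11, 12, 13, 16, 25, 29}
A ∪ B = {1, 2, 5, 7, 9, 11, 12, 13, 16, 18, 25, 26, 27, 28, 29, 30}

A ∪ B = {1, 2, 5, 7, 9, 11, 12, 13, 16, 18, 25, 26, 27, 28, 29, 30}


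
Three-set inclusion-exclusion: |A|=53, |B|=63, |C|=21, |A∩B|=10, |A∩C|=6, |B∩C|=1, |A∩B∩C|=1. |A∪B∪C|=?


|A∪B∪C| = |A|+|B|+|C| - |A∩B|-|A∩C|-|B∩C| + |A∩B∩C|
= 53+63+21 - 10-6-1 + 1
= 137 - 17 + 1
= 121

|A ∪ B ∪ C| = 121


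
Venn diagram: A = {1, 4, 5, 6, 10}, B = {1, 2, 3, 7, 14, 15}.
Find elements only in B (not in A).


A = {1, 4, 5, 6, 10}
B = {1, 2, 3, 7, 14, 15}
Region: only in B (not in A)
Elements: {2, 3, 7, 14, 15}

Elements only in B (not in A): {2, 3, 7, 14, 15}


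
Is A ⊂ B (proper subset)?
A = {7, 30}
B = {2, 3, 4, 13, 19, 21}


A ⊂ B requires: A ⊆ B AND A ≠ B.
A ⊆ B? No
A ⊄ B, so A is not a proper subset.

No, A is not a proper subset of B


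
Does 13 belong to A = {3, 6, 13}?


A = {3, 6, 13}
Checking if 13 is in A
13 is in A → True

13 ∈ A


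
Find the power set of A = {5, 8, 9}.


|A| = 3, so |P(A)| = 2^3 = 8
Enumerate subsets by cardinality (0 to 3):
∅, {5}, {8}, {9}, {5, 8}, {5, 9}, {8, 9}, {5, 8, 9}

P(A) has 8 subsets: ∅, {5}, {8}, {9}, {5, 8}, {5, 9}, {8, 9}, {5, 8, 9}


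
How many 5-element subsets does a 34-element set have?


C(n,k) = n! / (k!(n-k)!)
C(34,5) = 34! / (5!29!)
= 278256

C(34,5) = 278256


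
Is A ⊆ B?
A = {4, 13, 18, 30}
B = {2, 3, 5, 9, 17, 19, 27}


A ⊆ B means every element of A is in B.
Elements in A not in B: {4, 13, 18, 30}
So A ⊄ B.

No, A ⊄ B


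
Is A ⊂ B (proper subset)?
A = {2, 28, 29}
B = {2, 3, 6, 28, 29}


A ⊂ B requires: A ⊆ B AND A ≠ B.
A ⊆ B? Yes
A = B? No
A ⊂ B: Yes (A is a proper subset of B)

Yes, A ⊂ B


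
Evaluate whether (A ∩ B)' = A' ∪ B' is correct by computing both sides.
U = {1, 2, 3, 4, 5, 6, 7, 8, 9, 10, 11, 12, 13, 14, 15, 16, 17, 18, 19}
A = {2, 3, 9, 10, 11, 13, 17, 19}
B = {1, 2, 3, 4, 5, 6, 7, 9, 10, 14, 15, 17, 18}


LHS: A ∩ B = {2, 3, 9, 10, 17}
(A ∩ B)' = U \ (A ∩ B) = {1, 4, 5, 6, 7, 8, 11, 12, 13, 14, 15, 16, 18, 19}
A' = {1, 4, 5, 6, 7, 8, 12, 14, 15, 16, 18}, B' = {8, 11, 12, 13, 16, 19}
Claimed RHS: A' ∪ B' = {1, 4, 5, 6, 7, 8, 11, 12, 13, 14, 15, 16, 18, 19}
Identity is VALID: LHS = RHS = {1, 4, 5, 6, 7, 8, 11, 12, 13, 14, 15, 16, 18, 19} ✓

Identity is valid. (A ∩ B)' = A' ∪ B' = {1, 4, 5, 6, 7, 8, 11, 12, 13, 14, 15, 16, 18, 19}


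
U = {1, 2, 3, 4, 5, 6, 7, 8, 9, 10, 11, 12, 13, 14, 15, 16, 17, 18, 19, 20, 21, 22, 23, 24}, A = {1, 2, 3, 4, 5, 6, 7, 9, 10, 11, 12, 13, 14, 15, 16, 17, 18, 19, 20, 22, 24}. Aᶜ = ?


Aᶜ = U \ A = elements in U but not in A
U = {1, 2, 3, 4, 5, 6, 7, 8, 9, 10, 11, 12, 13, 14, 15, 16, 17, 18, 19, 20, 21, 22, 23, 24}
A = {1, 2, 3, 4, 5, 6, 7, 9, 10, 11, 12, 13, 14, 15, 16, 17, 18, 19, 20, 22, 24}
Aᶜ = {8, 21, 23}

Aᶜ = {8, 21, 23}


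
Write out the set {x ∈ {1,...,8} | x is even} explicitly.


Checking each candidate:
Condition: even numbers in {1,...,8}
Result = {2, 4, 6, 8}

{2, 4, 6, 8}


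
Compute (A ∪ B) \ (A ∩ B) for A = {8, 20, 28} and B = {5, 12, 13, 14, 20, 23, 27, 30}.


A △ B = (A \ B) ∪ (B \ A) = elements in exactly one of A or B
A \ B = {8, 28}
B \ A = {5, 12, 13, 14, 23, 27, 30}
A △ B = {5, 8, 12, 13, 14, 23, 27, 28, 30}

A △ B = {5, 8, 12, 13, 14, 23, 27, 28, 30}


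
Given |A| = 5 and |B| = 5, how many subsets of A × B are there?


A relation from A to B is any subset of A × B.
|A × B| = 5 × 5 = 25
# relations = 2^|A × B| = 2^25 = 33554432

Number of relations = 33554432


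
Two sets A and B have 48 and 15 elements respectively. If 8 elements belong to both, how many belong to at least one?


|A ∪ B| = |A| + |B| - |A ∩ B|
= 48 + 15 - 8
= 55

|A ∪ B| = 55


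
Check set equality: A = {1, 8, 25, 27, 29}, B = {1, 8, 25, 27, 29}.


Two sets are equal iff they have exactly the same elements.
A = {1, 8, 25, 27, 29}
B = {1, 8, 25, 27, 29}
Same elements → A = B

Yes, A = B


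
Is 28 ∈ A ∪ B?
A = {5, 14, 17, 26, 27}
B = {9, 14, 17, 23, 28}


A = {5, 14, 17, 26, 27}, B = {9, 14, 17, 23, 28}
A ∪ B = all elements in A or B
A ∪ B = {5, 9, 14, 17, 23, 26, 27, 28}
Checking if 28 ∈ A ∪ B
28 is in A ∪ B → True

28 ∈ A ∪ B


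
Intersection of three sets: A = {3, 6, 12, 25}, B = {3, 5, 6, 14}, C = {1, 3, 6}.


A ∩ B = {3, 6}
(A ∩ B) ∩ C = {3, 6}

A ∩ B ∩ C = {3, 6}


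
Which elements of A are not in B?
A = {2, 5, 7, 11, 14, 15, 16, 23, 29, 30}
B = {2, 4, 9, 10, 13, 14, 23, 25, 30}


A \ B = elements in A but not in B
A = {2, 5, 7, 11, 14, 15, 16, 23, 29, 30}
B = {2, 4, 9, 10, 13, 14, 23, 25, 30}
Remove from A any elements in B
A \ B = {5, 7, 11, 15, 16, 29}

A \ B = {5, 7, 11, 15, 16, 29}


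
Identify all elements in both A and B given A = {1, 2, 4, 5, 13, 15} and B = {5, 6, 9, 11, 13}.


A = {1, 2, 4, 5, 13, 15}
B = {5, 6, 9, 11, 13}
Region: in both A and B
Elements: {5, 13}

Elements in both A and B: {5, 13}


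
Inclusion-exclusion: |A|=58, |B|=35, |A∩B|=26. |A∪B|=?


|A ∪ B| = |A| + |B| - |A ∩ B|
= 58 + 35 - 26
= 67

|A ∪ B| = 67


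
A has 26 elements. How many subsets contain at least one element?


Total subsets = 2^n = 2^26 = 67108864
Non-empty subsets exclude the empty set: 2^n - 1
= 67108864 - 1
= 67108863

Number of non-empty subsets = 67108863


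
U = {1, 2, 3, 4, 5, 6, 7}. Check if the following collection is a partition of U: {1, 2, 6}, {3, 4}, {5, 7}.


A partition requires: (1) non-empty parts, (2) pairwise disjoint, (3) union = U
Parts: {1, 2, 6}, {3, 4}, {5, 7}
Union of parts: {1, 2, 3, 4, 5, 6, 7}
U = {1, 2, 3, 4, 5, 6, 7}
All non-empty? True
Pairwise disjoint? True
Covers U? True

Yes, valid partition


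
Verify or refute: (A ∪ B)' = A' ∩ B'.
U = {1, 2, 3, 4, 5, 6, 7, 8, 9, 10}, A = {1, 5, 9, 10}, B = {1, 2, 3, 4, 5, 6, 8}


LHS: A ∪ B = {1, 2, 3, 4, 5, 6, 8, 9, 10}
(A ∪ B)' = U \ (A ∪ B) = {7}
A' = {2, 3, 4, 6, 7, 8}, B' = {7, 9, 10}
Claimed RHS: A' ∩ B' = {7}
Identity is VALID: LHS = RHS = {7} ✓

Identity is valid. (A ∪ B)' = A' ∩ B' = {7}


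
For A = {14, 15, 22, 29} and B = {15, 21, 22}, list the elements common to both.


A ∩ B = elements in both A and B
A = {14, 15, 22, 29}
B = {15, 21, 22}
A ∩ B = {15, 22}

A ∩ B = {15, 22}


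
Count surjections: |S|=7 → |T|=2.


n = |S| = 7, k = |T| = 2. Surjections via inclusion-exclusion:
S(n,k) = Σ(-1)^i × C(k,i) × (k-i)^n, i=0 to k
i=0: (-1)^0×C(2,0)×2^7 = 128
i=1: (-1)^1×C(2,1)×1^7 = -2
i=2: (-1)^2×C(2,2)×0^7 = 0
Total = 126

Number of surjections = 126


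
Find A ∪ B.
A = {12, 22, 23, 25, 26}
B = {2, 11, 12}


A ∪ B = all elements in A or B (or both)
A = {12, 22, 23, 25, 26}
B = {2, 11, 12}
A ∪ B = {2, 11, 12, 22, 23, 25, 26}

A ∪ B = {2, 11, 12, 22, 23, 25, 26}


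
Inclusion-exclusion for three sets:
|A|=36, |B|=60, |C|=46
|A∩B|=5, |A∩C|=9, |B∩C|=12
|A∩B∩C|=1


|A∪B∪C| = |A|+|B|+|C| - |A∩B|-|A∩C|-|B∩C| + |A∩B∩C|
= 36+60+46 - 5-9-12 + 1
= 142 - 26 + 1
= 117

|A ∪ B ∪ C| = 117


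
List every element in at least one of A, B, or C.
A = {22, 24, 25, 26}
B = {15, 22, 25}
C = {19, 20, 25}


A ∪ B = {15, 22, 24, 25, 26}
(A ∪ B) ∪ C = {15, 19, 20, 22, 24, 25, 26}

A ∪ B ∪ C = {15, 19, 20, 22, 24, 25, 26}
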